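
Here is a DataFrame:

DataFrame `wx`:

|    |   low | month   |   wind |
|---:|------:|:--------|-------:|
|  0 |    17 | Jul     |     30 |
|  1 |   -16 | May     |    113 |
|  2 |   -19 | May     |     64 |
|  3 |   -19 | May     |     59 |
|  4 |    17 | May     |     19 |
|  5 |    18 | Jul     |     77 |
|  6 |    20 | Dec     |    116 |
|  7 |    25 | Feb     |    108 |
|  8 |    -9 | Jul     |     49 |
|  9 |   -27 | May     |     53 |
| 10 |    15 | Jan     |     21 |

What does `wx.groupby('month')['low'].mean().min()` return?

-12.8

group by month, mean of low:
month
Dec    20.000000
Feb    25.000000
Jan    15.000000
Jul     8.666667
May   -12.800000
Name: low, dtype: float64
Taking the min of the resulting series gives -12.8.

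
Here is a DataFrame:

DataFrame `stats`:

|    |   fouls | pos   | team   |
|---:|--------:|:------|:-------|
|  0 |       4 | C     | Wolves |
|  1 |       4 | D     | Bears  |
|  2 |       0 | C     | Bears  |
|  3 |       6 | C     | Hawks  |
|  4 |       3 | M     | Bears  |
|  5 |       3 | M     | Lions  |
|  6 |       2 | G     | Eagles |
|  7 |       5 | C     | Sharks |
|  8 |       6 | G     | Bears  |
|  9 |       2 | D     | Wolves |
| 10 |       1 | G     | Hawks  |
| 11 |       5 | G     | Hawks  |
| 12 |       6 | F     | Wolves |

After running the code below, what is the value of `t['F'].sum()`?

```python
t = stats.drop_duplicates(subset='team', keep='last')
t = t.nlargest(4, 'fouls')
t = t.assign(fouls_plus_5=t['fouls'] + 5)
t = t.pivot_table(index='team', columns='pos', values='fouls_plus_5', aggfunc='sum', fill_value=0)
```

drop duplicate team (keep=last):
    fouls pos    team
5       3   M   Lions
6       2   G  Eagles
7       5   C  Sharks
8       6   G   Bears
11      5   G   Hawks
12      6   F  Wolves
take 4 rows with largest fouls:
    fouls pos    team
8       6   G   Bears
12      6   F  Wolves
7       5   C  Sharks
11      5   G   Hawks
add column fouls_plus_5 = t['fouls'] + 5:
    fouls pos    team  fouls_plus_5
8       6   G   Bears            11
12      6   F  Wolves            11
7       5   C  Sharks            10
11      5   G   Hawks            10
pivot: rows=team, cols=pos, sum(fouls_plus_5):
pos      C   F   G
team              
Bears    0   0  11
Hawks    0   0  10
Sharks  10   0   0
Wolves   0  11   0
The sum of column 'F' is 11.

11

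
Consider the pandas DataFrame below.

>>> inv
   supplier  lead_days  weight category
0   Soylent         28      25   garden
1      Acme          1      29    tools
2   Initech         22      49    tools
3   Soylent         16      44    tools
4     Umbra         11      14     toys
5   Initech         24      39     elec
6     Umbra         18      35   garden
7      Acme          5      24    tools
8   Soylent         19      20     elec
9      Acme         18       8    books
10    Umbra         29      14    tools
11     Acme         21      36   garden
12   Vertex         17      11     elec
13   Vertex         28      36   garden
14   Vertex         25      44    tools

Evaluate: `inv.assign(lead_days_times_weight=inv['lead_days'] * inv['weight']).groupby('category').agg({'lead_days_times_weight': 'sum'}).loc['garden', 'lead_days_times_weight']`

3094

add column lead_days_times_weight = inv['lead_days'] * inv['weight']:
   supplier  lead_days  weight category  lead_days_times_weight
0   Soylent         28      25   garden                     700
1      Acme          1      29    tools                      29
2   Initech         22      49    tools                    1078
3   Soylent         16      44    tools                     704
4     Umbra         11      14     toys                     154
5   Initech         24      39     elec                     936
6     Umbra         18      35   garden                     630
7      Acme          5      24    tools                     120
8   Soylent         19      20     elec                     380
9      Acme         18       8    books                     144
10    Umbra         29      14    tools                     406
11     Acme         21      36   garden                     756
12   Vertex         17      11     elec                     187
13   Vertex         28      36   garden                    1008
14   Vertex         25      44    tools                    1100
group by category, sum of lead_days_times_weight:
          lead_days_times_weight
category                        
books                        144
elec                        1503
garden                      3094
tools                       3437
toys                         154
Then the value at row 'garden', column 'lead_days_times_weight': 3094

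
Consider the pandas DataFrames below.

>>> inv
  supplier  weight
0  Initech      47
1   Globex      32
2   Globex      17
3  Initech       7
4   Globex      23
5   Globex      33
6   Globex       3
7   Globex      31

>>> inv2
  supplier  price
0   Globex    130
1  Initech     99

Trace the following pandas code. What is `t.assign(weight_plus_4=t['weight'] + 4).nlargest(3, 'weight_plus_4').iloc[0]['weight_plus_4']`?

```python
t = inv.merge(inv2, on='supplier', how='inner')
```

51

merge on 'supplier' (how='inner') → 8 rows:
  supplier  weight  price
0  Initech      47     99
1   Globex      32    130
2   Globex      17    130
3  Initech       7     99
4   Globex      23    130
5   Globex      33    130
6   Globex       3    130
7   Globex      31    130
add column weight_plus_4 = t['weight'] + 4:
  supplier  weight  price  weight_plus_4
0  Initech      47     99             51
1   Globex      32    130             36
2   Globex      17    130             21
3  Initech       7     99             11
4   Globex      23    130             27
5   Globex      33    130             37
6   Globex       3    130              7
7   Globex      31    130             35
take 3 rows with largest weight_plus_4:
  supplier  weight  price  weight_plus_4
0  Initech      47     99             51
5   Globex      33    130             37
1   Globex      32    130             36
Then the value at position 0, column 'weight_plus_4': 51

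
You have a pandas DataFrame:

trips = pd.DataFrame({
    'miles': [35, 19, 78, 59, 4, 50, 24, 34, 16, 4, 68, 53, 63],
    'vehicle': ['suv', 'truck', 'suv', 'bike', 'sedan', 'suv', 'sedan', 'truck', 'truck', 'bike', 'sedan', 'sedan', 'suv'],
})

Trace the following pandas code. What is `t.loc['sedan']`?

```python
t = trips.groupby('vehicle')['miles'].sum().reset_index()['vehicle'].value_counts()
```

1

group by vehicle, sum of miles:
vehicle
bike      63
sedan    149
suv      226
truck     69
Name: miles, dtype: int64
reset_index():
  vehicle  miles
0    bike     63
1   sedan    149
2     suv    226
3   truck     69
value_counts of vehicle:
vehicle
bike     1
sedan    1
suv      1
truck    1
Name: count, dtype: int64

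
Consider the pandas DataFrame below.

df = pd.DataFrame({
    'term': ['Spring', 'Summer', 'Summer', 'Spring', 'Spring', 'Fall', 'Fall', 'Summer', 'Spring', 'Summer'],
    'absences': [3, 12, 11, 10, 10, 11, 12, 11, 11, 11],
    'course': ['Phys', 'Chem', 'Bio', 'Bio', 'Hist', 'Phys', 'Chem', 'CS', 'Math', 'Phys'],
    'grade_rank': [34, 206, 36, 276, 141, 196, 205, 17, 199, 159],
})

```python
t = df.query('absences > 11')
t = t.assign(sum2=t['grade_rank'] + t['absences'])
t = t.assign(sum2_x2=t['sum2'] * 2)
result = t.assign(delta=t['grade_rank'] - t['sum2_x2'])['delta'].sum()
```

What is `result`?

-459

filter rows where absences > 11:
     term  absences course  grade_rank
1  Summer        12   Chem         206
6    Fall        12   Chem         205
add column sum2 = t['grade_rank'] + t['absences']:
     term  absences course  grade_rank  sum2
1  Summer        12   Chem         206   218
6    Fall        12   Chem         205   217
add column sum2_x2 = t['sum2'] * 2:
     term  absences course  grade_rank  sum2  sum2_x2
1  Summer        12   Chem         206   218      436
6    Fall        12   Chem         205   217      434
add column delta = t['grade_rank'] - t['sum2_x2']:
     term  absences course  grade_rank  sum2  sum2_x2  delta
1  Summer        12   Chem         206   218      436   -230
6    Fall        12   Chem         205   217      434   -229
The sum of column 'delta' is -459.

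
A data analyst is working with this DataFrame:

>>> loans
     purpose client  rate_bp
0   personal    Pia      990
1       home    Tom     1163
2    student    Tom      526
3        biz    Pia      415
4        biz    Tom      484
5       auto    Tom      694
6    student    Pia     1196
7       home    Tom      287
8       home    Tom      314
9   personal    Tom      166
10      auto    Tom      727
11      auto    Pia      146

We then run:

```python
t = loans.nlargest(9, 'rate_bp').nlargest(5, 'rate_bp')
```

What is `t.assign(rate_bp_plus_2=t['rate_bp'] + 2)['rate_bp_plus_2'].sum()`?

take 9 rows with largest rate_bp:
     purpose client  rate_bp
6    student    Pia     1196
1       home    Tom     1163
0   personal    Pia      990
10      auto    Tom      727
5       auto    Tom      694
2    student    Tom      526
4        biz    Tom      484
3        biz    Pia      415
8       home    Tom      314
take 5 rows with largest rate_bp:
     purpose client  rate_bp
6    student    Pia     1196
1       home    Tom     1163
0   personal    Pia      990
10      auto    Tom      727
5       auto    Tom      694
add column rate_bp_plus_2 = t['rate_bp'] + 2:
     purpose client  rate_bp  rate_bp_plus_2
6    student    Pia     1196            1198
1       home    Tom     1163            1165
0   personal    Pia      990             992
10      auto    Tom      727             729
5       auto    Tom      694             696
sum of column 'rate_bp_plus_2' → 4780

4780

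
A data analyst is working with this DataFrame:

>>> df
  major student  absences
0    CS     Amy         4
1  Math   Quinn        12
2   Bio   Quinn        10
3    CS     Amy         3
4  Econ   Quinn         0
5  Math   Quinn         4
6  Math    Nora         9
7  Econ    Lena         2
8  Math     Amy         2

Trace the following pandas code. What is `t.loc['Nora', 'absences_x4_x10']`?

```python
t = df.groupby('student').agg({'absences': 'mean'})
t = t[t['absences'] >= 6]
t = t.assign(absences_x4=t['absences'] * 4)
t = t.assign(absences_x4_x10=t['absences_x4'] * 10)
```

360.0

group by student, mean of absences:
         absences
student          
Amy           3.0
Lena          2.0
Nora          9.0
Quinn         6.5
filter rows where absences >= 6:
         absences
student          
Nora          9.0
Quinn         6.5
add column absences_x4 = t['absences'] * 4:
         absences  absences_x4
student                       
Nora          9.0         36.0
Quinn         6.5         26.0
add column absences_x4_x10 = t['absences_x4'] * 10:
         absences  absences_x4  absences_x4_x10
student                                        
Nora          9.0         36.0            360.0
Quinn         6.5         26.0            260.0
Reading off the value at row 'Nora', column 'absences_x4_x10', we get 360.0.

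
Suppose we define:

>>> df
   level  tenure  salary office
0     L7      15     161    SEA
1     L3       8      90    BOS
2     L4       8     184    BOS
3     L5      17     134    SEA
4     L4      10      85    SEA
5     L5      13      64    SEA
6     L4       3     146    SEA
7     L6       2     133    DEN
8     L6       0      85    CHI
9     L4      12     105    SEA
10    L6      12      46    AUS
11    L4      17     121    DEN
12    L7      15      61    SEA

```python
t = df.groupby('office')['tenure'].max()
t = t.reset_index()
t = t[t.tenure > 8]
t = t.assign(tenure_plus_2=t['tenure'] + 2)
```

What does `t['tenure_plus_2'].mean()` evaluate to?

17.3333333333

group by office, max of tenure:
office
AUS    12
BOS     8
CHI     0
DEN    17
SEA    17
Name: tenure, dtype: int64
reset_index():
  office  tenure
0    AUS      12
1    BOS       8
2    CHI       0
3    DEN      17
4    SEA      17
filter rows where tenure > 8:
  office  tenure
0    AUS      12
3    DEN      17
4    SEA      17
add column tenure_plus_2 = t['tenure'] + 2:
  office  tenure  tenure_plus_2
0    AUS      12             14
3    DEN      17             19
4    SEA      17             19
So mean() = 17.3333333333.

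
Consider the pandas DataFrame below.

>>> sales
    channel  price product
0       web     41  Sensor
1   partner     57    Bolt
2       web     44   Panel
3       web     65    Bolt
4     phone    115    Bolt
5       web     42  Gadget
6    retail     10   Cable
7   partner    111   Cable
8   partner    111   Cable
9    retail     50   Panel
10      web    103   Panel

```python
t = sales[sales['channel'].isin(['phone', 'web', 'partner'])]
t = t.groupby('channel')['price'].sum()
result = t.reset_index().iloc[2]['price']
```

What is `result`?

filter rows where channel in ['phone', 'web', 'partner']:
    channel  price product
0       web     41  Sensor
1   partner     57    Bolt
2       web     44   Panel
3       web     65    Bolt
4     phone    115    Bolt
5       web     42  Gadget
7   partner    111   Cable
8   partner    111   Cable
10      web    103   Panel
group by channel, sum of price:
channel
partner    279
phone      115
web        295
Name: price, dtype: int64
reset_index():
   channel  price
0  partner    279
1    phone    115
2      web    295

295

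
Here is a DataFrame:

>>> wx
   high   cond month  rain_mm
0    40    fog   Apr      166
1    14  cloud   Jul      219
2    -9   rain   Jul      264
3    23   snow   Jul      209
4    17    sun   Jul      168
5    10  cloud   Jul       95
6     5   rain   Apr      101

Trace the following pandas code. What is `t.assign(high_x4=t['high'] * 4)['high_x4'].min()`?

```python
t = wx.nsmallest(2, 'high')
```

-36

take 2 rows with smallest high:
   high  cond month  rain_mm
2    -9  rain   Jul      264
6     5  rain   Apr      101
add column high_x4 = t['high'] * 4:
   high  cond month  rain_mm  high_x4
2    -9  rain   Jul      264      -36
6     5  rain   Apr      101       20
Reading off the min of column 'high_x4', we get -36.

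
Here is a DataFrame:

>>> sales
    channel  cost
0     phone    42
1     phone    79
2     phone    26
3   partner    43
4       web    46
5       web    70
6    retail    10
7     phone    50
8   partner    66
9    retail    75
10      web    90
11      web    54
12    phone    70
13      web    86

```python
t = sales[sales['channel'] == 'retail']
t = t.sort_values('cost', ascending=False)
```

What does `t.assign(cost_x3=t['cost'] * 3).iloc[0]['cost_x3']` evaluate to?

filter rows where channel == 'retail':
  channel  cost
6  retail    10
9  retail    75
sort by cost descending:
  channel  cost
9  retail    75
6  retail    10
add column cost_x3 = t['cost'] * 3:
  channel  cost  cost_x3
9  retail    75      225
6  retail    10       30
Hence 225.

225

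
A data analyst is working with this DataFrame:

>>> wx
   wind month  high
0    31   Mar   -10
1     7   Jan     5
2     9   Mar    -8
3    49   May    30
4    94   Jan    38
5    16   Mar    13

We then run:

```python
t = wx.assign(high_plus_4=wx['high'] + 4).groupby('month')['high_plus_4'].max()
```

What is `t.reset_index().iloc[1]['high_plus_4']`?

17

add column high_plus_4 = wx['high'] + 4:
   wind month  high  high_plus_4
0    31   Mar   -10           -6
1     7   Jan     5            9
2     9   Mar    -8           -4
3    49   May    30           34
4    94   Jan    38           42
5    16   Mar    13           17
group by month, max of high_plus_4:
month
Jan    42
Mar    17
May    34
Name: high_plus_4, dtype: int64
reset_index():
  month  high_plus_4
0   Jan           42
1   Mar           17
2   May           34
Then the value at position 1, column 'high_plus_4': 17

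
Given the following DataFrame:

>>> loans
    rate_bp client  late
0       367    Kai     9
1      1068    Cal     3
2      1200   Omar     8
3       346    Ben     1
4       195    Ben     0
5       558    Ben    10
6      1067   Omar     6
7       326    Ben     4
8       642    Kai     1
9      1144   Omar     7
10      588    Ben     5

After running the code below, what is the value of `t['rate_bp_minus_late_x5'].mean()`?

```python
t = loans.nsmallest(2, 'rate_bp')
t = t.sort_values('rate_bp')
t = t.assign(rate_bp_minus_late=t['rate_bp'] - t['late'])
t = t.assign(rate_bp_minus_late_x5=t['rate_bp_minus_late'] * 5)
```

take 2 rows with smallest rate_bp:
   rate_bp client  late
4      195    Ben     0
7      326    Ben     4
sort by rate_bp:
   rate_bp client  late
4      195    Ben     0
7      326    Ben     4
add column rate_bp_minus_late = t['rate_bp'] - t['late']:
   rate_bp client  late  rate_bp_minus_late
4      195    Ben     0                 195
7      326    Ben     4                 322
add column rate_bp_minus_late_x5 = t['rate_bp_minus_late'] * 5:
   rate_bp client  late  rate_bp_minus_late  rate_bp_minus_late_x5
4      195    Ben     0                 195                    975
7      326    Ben     4                 322                   1610
Then the mean of column 'rate_bp_minus_late_x5': 1292.5

1292.5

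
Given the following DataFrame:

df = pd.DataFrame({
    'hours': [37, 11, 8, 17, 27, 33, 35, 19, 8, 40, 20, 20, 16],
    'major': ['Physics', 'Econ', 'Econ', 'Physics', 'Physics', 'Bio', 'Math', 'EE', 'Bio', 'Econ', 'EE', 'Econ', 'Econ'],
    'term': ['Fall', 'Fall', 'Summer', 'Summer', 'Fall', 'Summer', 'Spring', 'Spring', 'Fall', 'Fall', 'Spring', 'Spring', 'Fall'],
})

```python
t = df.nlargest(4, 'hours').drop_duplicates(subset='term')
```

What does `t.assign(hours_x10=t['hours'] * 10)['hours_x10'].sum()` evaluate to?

take 4 rows with largest hours:
   hours    major    term
9     40     Econ    Fall
0     37  Physics    Fall
6     35     Math  Spring
5     33      Bio  Summer
drop duplicate term (keep=first):
   hours major    term
9     40  Econ    Fall
6     35  Math  Spring
5     33   Bio  Summer
add column hours_x10 = t['hours'] * 10:
   hours major    term  hours_x10
9     40  Econ    Fall        400
6     35  Math  Spring        350
5     33   Bio  Summer        330
The sum of column 'hours_x10' is 1080.

1080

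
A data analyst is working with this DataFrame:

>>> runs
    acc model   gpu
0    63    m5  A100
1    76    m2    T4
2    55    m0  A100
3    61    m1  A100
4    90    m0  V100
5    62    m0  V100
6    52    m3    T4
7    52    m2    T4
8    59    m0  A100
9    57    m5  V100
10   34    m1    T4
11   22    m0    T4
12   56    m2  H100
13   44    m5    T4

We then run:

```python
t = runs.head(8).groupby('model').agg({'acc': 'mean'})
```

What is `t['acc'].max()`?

take first 8 rows:
   acc model   gpu
0   63    m5  A100
1   76    m2    T4
2   55    m0  A100
3   61    m1  A100
4   90    m0  V100
5   62    m0  V100
6   52    m3    T4
7   52    m2    T4
group by model, mean of acc:
        acc
model      
m0     69.0
m1     61.0
m2     64.0
m3     52.0
m5     63.0
Finally, max of column 'acc' = 69.0.

69.0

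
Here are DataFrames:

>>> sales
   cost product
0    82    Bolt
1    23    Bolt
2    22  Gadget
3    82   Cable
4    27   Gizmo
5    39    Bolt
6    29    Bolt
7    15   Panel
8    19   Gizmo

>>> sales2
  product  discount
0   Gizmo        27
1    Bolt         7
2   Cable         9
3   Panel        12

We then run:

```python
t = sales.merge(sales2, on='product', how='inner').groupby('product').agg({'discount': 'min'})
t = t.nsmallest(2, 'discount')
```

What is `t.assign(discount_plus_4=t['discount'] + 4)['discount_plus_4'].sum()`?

24

merge on 'product' (how='inner') → 8 rows:
   cost product  discount
0    82    Bolt         7
1    23    Bolt         7
2    82   Cable         9
3    27   Gizmo        27
4    39    Bolt         7
5    29    Bolt         7
6    15   Panel        12
7    19   Gizmo        27
group by product, min of discount:
         discount
product          
Bolt            7
Cable           9
Gizmo          27
Panel          12
take 2 rows with smallest discount:
         discount
product          
Bolt            7
Cable           9
add column discount_plus_4 = t['discount'] + 4:
         discount  discount_plus_4
product                           
Bolt            7               11
Cable           9               13
So sum() = 24.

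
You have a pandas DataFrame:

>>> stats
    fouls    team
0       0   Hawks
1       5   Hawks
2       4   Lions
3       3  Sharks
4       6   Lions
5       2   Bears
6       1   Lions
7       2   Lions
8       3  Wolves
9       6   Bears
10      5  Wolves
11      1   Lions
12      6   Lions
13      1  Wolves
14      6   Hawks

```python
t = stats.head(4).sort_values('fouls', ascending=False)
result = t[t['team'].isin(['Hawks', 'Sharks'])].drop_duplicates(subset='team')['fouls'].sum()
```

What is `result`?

take first 4 rows:
   fouls    team
0      0   Hawks
1      5   Hawks
2      4   Lions
3      3  Sharks
sort by fouls descending:
   fouls    team
1      5   Hawks
2      4   Lions
3      3  Sharks
0      0   Hawks
filter rows where team in ['Hawks', 'Sharks']:
   fouls    team
1      5   Hawks
3      3  Sharks
0      0   Hawks
drop duplicate team (keep=first):
   fouls    team
1      5   Hawks
3      3  Sharks
Finally, sum of column 'fouls' = 8.

8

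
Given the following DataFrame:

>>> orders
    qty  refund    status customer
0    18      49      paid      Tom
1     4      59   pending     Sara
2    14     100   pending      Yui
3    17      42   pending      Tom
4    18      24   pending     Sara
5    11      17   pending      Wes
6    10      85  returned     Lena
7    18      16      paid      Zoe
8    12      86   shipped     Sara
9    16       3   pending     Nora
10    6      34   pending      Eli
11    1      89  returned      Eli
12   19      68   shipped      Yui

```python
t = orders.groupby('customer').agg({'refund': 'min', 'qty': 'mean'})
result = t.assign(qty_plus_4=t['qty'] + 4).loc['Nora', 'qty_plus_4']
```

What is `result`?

group by customer: min(refund), mean(qty):
          refund        qty
customer                   
Eli           34   3.500000
Lena          85  10.000000
Nora           3  16.000000
Sara          24  11.333333
Tom           42  17.500000
Wes           17  11.000000
Yui           68  16.500000
Zoe           16  18.000000
add column qty_plus_4 = t['qty'] + 4:
          refund        qty  qty_plus_4
customer                               
Eli           34   3.500000    7.500000
Lena          85  10.000000   14.000000
Nora           3  16.000000   20.000000
Sara          24  11.333333   15.333333
Tom           42  17.500000   21.500000
Wes           17  11.000000   15.000000
Yui           68  16.500000   20.500000
Zoe           16  18.000000   22.000000
So loc['Nora', 'qty_plus_4'] = 20.0.

20.0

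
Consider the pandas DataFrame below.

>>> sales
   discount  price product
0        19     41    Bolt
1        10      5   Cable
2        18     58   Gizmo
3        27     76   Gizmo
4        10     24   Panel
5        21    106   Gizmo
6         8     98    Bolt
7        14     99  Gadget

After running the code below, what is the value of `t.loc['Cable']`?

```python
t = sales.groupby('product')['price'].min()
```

5

group by product, min of price:
product
Bolt      41
Cable      5
Gadget    99
Gizmo     58
Panel     24
Name: price, dtype: int64
Reading off the value at index 'Cable', we get 5.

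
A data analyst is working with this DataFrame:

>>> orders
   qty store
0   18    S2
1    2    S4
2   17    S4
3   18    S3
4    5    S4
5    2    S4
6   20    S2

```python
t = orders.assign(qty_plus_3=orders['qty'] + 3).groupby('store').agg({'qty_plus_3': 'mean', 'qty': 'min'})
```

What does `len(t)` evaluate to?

3

add column qty_plus_3 = orders['qty'] + 3:
   qty store  qty_plus_3
0   18    S2          21
1    2    S4           5
2   17    S4          20
3   18    S3          21
4    5    S4           8
5    2    S4           5
6   20    S2          23
group by store: mean(qty_plus_3), min(qty):
       qty_plus_3  qty
store                 
S2           22.0   18
S3           21.0   18
S4            9.5    2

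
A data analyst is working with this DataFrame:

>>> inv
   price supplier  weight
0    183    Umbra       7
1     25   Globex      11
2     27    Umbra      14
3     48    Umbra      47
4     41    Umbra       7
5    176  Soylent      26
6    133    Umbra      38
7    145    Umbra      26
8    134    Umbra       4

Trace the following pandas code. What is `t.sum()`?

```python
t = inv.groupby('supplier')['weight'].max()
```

84

group by supplier, max of weight:
supplier
Globex     11
Soylent    26
Umbra      47
Name: weight, dtype: int64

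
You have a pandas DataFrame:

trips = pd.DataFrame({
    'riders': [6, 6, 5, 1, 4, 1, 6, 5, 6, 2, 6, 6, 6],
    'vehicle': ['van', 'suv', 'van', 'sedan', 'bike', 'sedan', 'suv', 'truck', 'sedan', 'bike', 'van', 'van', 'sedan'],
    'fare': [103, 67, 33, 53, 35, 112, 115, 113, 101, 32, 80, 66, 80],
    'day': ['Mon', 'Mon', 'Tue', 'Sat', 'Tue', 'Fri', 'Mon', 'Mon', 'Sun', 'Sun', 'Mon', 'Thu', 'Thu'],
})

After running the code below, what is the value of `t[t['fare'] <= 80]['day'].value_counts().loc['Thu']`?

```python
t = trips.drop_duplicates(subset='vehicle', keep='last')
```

2

drop duplicate vehicle (keep=last):
    riders vehicle  fare  day
6        6     suv   115  Mon
7        5   truck   113  Mon
9        2    bike    32  Sun
11       6     van    66  Thu
12       6   sedan    80  Thu
filter rows where fare <= 80:
    riders vehicle  fare  day
9        2    bike    32  Sun
11       6     van    66  Thu
12       6   sedan    80  Thu
value_counts of day:
day
Thu    2
Sun    1
Name: count, dtype: int64
Hence 2.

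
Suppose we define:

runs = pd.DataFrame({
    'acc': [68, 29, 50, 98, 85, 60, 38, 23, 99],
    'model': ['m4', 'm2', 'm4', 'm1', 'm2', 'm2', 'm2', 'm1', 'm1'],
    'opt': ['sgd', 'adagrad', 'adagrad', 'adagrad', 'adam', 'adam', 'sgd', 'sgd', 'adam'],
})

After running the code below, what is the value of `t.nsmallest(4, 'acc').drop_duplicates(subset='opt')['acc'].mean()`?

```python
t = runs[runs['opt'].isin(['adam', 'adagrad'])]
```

44.5

filter rows where opt in ['adam', 'adagrad']:
   acc model      opt
1   29    m2  adagrad
2   50    m4  adagrad
3   98    m1  adagrad
4   85    m2     adam
5   60    m2     adam
8   99    m1     adam
take 4 rows with smallest acc:
   acc model      opt
1   29    m2  adagrad
2   50    m4  adagrad
5   60    m2     adam
4   85    m2     adam
drop duplicate opt (keep=first):
   acc model      opt
1   29    m2  adagrad
5   60    m2     adam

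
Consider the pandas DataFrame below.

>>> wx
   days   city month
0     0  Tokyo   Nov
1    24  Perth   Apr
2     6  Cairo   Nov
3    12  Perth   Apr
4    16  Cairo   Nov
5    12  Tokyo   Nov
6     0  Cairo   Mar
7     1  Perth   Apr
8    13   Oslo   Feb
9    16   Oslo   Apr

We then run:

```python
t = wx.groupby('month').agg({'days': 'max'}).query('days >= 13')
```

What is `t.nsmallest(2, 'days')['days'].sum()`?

group by month, max of days:
       days
month      
Apr      24
Feb      13
Mar       0
Nov      16
filter rows where days >= 13:
       days
month      
Apr      24
Feb      13
Nov      16
take 2 rows with smallest days:
       days
month      
Feb      13
Nov      16
Then the sum of column 'days': 29

29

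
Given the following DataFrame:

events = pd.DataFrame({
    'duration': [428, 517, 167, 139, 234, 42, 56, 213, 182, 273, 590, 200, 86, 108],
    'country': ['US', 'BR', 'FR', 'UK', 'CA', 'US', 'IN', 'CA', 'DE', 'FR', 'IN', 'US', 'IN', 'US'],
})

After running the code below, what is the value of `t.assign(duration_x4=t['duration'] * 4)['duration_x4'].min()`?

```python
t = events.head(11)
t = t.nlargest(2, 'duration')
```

2068

take first 11 rows:
    duration country
0        428      US
1        517      BR
2        167      FR
3        139      UK
4        234      CA
5         42      US
6         56      IN
7        213      CA
8        182      DE
9        273      FR
10       590      IN
take 2 rows with largest duration:
    duration country
10       590      IN
1        517      BR
add column duration_x4 = t['duration'] * 4:
    duration country  duration_x4
10       590      IN         2360
1        517      BR         2068
Taking the min of column 'duration_x4' gives 2068.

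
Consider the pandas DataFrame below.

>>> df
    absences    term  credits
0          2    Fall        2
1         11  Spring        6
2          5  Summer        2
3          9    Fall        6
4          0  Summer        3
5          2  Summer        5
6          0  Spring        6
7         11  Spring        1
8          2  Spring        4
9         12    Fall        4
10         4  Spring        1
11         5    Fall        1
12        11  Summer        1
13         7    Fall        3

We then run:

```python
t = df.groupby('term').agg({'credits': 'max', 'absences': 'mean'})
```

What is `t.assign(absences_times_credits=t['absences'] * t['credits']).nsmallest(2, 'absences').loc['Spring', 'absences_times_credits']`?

33.6

group by term: max(credits), mean(absences):
        credits  absences
term                     
Fall          6       7.0
Spring        6       5.6
Summer        5       4.5
add column absences_times_credits = t['absences'] * t['credits']:
        credits  absences  absences_times_credits
term                                             
Fall          6       7.0                    42.0
Spring        6       5.6                    33.6
Summer        5       4.5                    22.5
take 2 rows with smallest absences:
        credits  absences  absences_times_credits
term                                             
Summer        5       4.5                    22.5
Spring        6       5.6                    33.6
Finally, value at row 'Spring', column 'absences_times_credits' = 33.6.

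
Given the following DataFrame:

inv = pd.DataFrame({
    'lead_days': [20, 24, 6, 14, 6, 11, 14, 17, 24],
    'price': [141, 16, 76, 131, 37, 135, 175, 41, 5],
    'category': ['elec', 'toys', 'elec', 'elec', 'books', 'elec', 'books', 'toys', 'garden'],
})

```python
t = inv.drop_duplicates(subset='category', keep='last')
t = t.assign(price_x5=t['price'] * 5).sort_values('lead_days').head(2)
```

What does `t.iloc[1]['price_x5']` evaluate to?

875

drop duplicate category (keep=last):
   lead_days  price category
5         11    135     elec
6         14    175    books
7         17     41     toys
8         24      5   garden
add column price_x5 = t['price'] * 5:
   lead_days  price category  price_x5
5         11    135     elec       675
6         14    175    books       875
7         17     41     toys       205
8         24      5   garden        25
sort by lead_days:
   lead_days  price category  price_x5
5         11    135     elec       675
6         14    175    books       875
7         17     41     toys       205
8         24      5   garden        25
take first 2 rows:
   lead_days  price category  price_x5
5         11    135     elec       675
6         14    175    books       875
The value at position 1, column 'price_x5' is 875.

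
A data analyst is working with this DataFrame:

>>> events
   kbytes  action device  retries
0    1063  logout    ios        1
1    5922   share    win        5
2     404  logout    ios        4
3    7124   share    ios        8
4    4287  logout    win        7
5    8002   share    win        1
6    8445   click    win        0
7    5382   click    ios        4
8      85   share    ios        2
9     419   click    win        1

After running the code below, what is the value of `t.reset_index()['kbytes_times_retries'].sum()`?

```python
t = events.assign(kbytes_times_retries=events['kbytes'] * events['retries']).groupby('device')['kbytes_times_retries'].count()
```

10

add column kbytes_times_retries = events['kbytes'] * events['retries']:
   kbytes  action device  retries  kbytes_times_retries
0    1063  logout    ios        1                  1063
1    5922   share    win        5                 29610
2     404  logout    ios        4                  1616
3    7124   share    ios        8                 56992
4    4287  logout    win        7                 30009
5    8002   share    win        1                  8002
6    8445   click    win        0                     0
7    5382   click    ios        4                 21528
8      85   share    ios        2                   170
9     419   click    win        1                   419
group by device, count of kbytes_times_retries:
device
ios    5
win    5
Name: kbytes_times_retries, dtype: int64
reset_index():
  device  kbytes_times_retries
0    ios                     5
1    win                     5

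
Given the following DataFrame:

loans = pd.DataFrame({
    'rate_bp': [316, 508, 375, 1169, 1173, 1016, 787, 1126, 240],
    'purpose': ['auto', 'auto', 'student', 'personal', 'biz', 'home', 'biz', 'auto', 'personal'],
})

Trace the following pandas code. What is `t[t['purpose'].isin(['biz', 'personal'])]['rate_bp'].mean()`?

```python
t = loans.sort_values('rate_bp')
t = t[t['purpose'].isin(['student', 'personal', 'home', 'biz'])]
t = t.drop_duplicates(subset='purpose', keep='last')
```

sort by rate_bp:
   rate_bp   purpose
8      240  personal
0      316      auto
2      375   student
1      508      auto
6      787       biz
5     1016      home
7     1126      auto
3     1169  personal
4     1173       biz
filter rows where purpose in ['student', 'personal', 'home', 'biz']:
   rate_bp   purpose
8      240  personal
2      375   student
6      787       biz
5     1016      home
3     1169  personal
4     1173       biz
drop duplicate purpose (keep=last):
   rate_bp   purpose
2      375   student
5     1016      home
3     1169  personal
4     1173       biz
filter rows where purpose in ['biz', 'personal']:
   rate_bp   purpose
3     1169  personal
4     1173       biz
Taking the mean of column 'rate_bp' gives 1171.0.

1171.0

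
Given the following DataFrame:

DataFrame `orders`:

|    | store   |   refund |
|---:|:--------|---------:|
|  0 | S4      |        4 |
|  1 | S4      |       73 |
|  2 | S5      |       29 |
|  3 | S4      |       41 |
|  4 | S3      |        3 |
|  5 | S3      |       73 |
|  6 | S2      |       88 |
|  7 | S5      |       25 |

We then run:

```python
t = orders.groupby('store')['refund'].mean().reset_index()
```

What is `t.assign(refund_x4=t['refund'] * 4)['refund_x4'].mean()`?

group by store, mean of refund:
store
S2    88.000000
S3    38.000000
S4    39.333333
S5    27.000000
Name: refund, dtype: float64
reset_index():
  store     refund
0    S2  88.000000
1    S3  38.000000
2    S4  39.333333
3    S5  27.000000
add column refund_x4 = t['refund'] * 4:
  store     refund   refund_x4
0    S2  88.000000  352.000000
1    S3  38.000000  152.000000
2    S4  39.333333  157.333333
3    S5  27.000000  108.000000
Then the mean of column 'refund_x4': 192.333333333

192.333333333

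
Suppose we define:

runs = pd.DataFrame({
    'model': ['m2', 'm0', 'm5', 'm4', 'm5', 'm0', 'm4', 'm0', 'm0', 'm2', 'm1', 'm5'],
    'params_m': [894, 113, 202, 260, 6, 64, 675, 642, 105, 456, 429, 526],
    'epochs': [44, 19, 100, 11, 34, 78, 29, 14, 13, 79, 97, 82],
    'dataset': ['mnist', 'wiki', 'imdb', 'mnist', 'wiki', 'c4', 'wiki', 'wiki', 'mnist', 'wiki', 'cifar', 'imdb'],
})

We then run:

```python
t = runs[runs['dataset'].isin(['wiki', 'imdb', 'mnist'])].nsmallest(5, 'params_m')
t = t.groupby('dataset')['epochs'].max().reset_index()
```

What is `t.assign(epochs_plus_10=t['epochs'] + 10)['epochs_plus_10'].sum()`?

filter rows where dataset in ['wiki', 'imdb', 'mnist']:
   model  params_m  epochs dataset
0     m2       894      44   mnist
1     m0       113      19    wiki
2     m5       202     100    imdb
3     m4       260      11   mnist
4     m5         6      34    wiki
6     m4       675      29    wiki
7     m0       642      14    wiki
8     m0       105      13   mnist
9     m2       456      79    wiki
11    m5       526      82    imdb
take 5 rows with smallest params_m:
  model  params_m  epochs dataset
4    m5         6      34    wiki
8    m0       105      13   mnist
1    m0       113      19    wiki
2    m5       202     100    imdb
3    m4       260      11   mnist
group by dataset, max of epochs:
dataset
imdb     100
mnist     13
wiki      34
Name: epochs, dtype: int64
reset_index():
  dataset  epochs
0    imdb     100
1   mnist      13
2    wiki      34
add column epochs_plus_10 = t['epochs'] + 10:
  dataset  epochs  epochs_plus_10
0    imdb     100             110
1   mnist      13              23
2    wiki      34              44
sum of column 'epochs_plus_10' → 177

177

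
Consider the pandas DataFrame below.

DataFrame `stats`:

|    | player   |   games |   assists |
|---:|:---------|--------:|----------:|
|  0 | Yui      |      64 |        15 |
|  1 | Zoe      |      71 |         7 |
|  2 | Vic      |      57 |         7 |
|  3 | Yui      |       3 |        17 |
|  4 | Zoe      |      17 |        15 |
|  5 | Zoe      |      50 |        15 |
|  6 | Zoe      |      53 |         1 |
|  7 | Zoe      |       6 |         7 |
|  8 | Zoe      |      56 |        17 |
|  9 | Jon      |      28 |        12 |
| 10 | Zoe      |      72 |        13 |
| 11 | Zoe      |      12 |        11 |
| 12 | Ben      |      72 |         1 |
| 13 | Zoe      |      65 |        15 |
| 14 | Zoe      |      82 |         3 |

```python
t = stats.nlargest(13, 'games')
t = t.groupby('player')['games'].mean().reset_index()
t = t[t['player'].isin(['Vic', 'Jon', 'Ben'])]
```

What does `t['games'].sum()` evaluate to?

take 13 rows with largest games:
   player  games  assists
14    Zoe     82        3
10    Zoe     72       13
12    Ben     72        1
1     Zoe     71        7
13    Zoe     65       15
0     Yui     64       15
2     Vic     57        7
8     Zoe     56       17
6     Zoe     53        1
5     Zoe     50       15
9     Jon     28       12
4     Zoe     17       15
11    Zoe     12       11
group by player, mean of games:
player
Ben    72.000000
Jon    28.000000
Vic    57.000000
Yui    64.000000
Zoe    53.111111
Name: games, dtype: float64
reset_index():
  player      games
0    Ben  72.000000
1    Jon  28.000000
2    Vic  57.000000
3    Yui  64.000000
4    Zoe  53.111111
filter rows where player in ['Vic', 'Jon', 'Ben']:
  player  games
0    Ben   72.0
1    Jon   28.0
2    Vic   57.0

157.0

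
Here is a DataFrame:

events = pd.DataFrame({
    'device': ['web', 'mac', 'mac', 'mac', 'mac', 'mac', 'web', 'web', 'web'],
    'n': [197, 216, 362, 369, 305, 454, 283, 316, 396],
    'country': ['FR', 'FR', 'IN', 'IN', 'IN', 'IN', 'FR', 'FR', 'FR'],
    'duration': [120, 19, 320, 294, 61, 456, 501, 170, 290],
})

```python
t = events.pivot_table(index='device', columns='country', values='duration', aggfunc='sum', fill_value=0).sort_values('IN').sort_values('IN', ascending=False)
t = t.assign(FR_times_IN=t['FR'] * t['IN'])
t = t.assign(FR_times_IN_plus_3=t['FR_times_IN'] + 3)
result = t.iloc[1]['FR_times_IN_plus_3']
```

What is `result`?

pivot: rows=device, cols=country, sum(duration):
country    FR    IN
device             
mac        19  1131
web      1081     0
sort by IN:
country    FR    IN
device             
web      1081     0
mac        19  1131
sort by IN descending:
country    FR    IN
device             
mac        19  1131
web      1081     0
add column FR_times_IN = t['FR'] * t['IN']:
country    FR    IN  FR_times_IN
device                          
mac        19  1131        21489
web      1081     0            0
add column FR_times_IN_plus_3 = t['FR_times_IN'] + 3:
country    FR    IN  FR_times_IN  FR_times_IN_plus_3
device                                              
mac        19  1131        21489               21492
web      1081     0            0                   3
Taking the value at position 1, column 'FR_times_IN_plus_3' gives 3.

3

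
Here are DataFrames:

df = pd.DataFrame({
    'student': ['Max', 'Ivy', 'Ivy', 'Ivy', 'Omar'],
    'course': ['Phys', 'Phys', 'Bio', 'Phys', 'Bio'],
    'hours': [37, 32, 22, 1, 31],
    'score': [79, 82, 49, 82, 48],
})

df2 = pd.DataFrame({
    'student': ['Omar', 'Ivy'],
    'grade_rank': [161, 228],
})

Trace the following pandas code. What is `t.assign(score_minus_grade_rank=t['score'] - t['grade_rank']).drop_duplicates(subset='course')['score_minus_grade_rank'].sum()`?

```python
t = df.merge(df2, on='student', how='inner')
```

merge on 'student' (how='inner') → 4 rows:
  student course  hours  score  grade_rank
0     Ivy   Phys     32     82         228
1     Ivy    Bio     22     49         228
2     Ivy   Phys      1     82         228
3    Omar    Bio     31     48         161
add column score_minus_grade_rank = t['score'] - t['grade_rank']:
  student course  hours  score  grade_rank  score_minus_grade_rank
0     Ivy   Phys     32     82         228                    -146
1     Ivy    Bio     22     49         228                    -179
2     Ivy   Phys      1     82         228                    -146
3    Omar    Bio     31     48         161                    -113
drop duplicate course (keep=first):
  student course  hours  score  grade_rank  score_minus_grade_rank
0     Ivy   Phys     32     82         228                    -146
1     Ivy    Bio     22     49         228                    -179

-325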